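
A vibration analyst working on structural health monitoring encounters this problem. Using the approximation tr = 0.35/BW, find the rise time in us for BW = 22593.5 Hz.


Rise time from bandwidth relationship:
tr = 0.35 / BW
   = 0.35 / 22593.5
   = 1.549118109e-05 s
   = 15.4912 us

15.4912 us


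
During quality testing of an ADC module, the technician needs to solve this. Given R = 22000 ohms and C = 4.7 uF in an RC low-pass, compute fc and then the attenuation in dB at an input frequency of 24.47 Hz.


Step 1 — cutoff frequency:
fc = 1 / (2*pi*R*C)
C = 4.7 uF = 4.7e-06 F
fc = 1 / (2*pi*22000*4.7e-06)
   = 1.53922 Hz

Step 2 — magnitude at f = 24.47 Hz:
|H(f)| = 1 / sqrt(1 + (f/fc)^2)
f/fc = 24.47 / 1.53922 = 15.897662
|H| = 1 / sqrt(1 + 252.735657) = 0.0627783
|H|_dB = 20*log10(0.0627783) = -24.04 dB

fc = 1.53922 Hz; |H(24.47 Hz)| = -24.04 dB


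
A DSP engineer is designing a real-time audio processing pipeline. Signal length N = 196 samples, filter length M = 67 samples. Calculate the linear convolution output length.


Linear convolution output length:
L = N + M - 1
  = 196 + 67 - 1
  = 262 samples

262


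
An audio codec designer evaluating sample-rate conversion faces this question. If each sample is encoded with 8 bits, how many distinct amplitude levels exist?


Number of quantization levels = 2^N
= 2^8
= 256

256


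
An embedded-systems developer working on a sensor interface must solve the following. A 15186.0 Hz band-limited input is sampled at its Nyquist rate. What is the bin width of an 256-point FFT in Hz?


Step 1 — Nyquist sampling rate:
fs = 2 * fmax = 2 * 15186.0 = 30372.0 Hz

Step 2 — DFT bin spacing:
df = fs / N = 30372.0 / 256 = 118.6406 Hz

118.6406 Hz


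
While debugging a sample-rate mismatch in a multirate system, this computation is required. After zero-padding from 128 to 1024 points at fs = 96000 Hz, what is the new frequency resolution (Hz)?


Frequency resolution after zero-padding:
N_padded = 128 * 8 = 1024
df = fs / N_padded
   = 96000 / 1024
   = 93.75 Hz

93.75 Hz


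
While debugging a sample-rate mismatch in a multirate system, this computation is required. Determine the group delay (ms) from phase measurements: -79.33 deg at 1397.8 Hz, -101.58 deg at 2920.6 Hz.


Group delay from phase difference:
tau = -d(phi)/d(omega)
d(phi) = -22.25 deg = -0.388336 rad
d(omega) = 2*pi*(2920.6 - 1397.8) = 9568.0346 rad/s
tau = -(-0.388336) / 9568.0346
    = 0.0406 ms

0.0406 ms


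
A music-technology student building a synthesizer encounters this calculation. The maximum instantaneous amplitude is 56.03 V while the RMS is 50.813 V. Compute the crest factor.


Crest factor is the ratio of peak to RMS:
CF = V_peak / V_rms
   = 56.03 / 50.813
   = 1.1027

1.1027


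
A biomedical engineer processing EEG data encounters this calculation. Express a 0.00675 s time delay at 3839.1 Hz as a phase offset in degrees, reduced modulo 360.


Phase shift from frequency and time delay:
phi = 360 * f * t_delay
    = 360 * 3839.1 * 0.00675
    = 9329.01 degrees
    mod 360 = 329.01 degrees

329.01 degrees


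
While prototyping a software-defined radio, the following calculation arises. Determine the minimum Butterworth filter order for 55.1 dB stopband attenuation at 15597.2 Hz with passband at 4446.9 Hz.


Butterworth filter order formula:
n = log10(10^(A/10) - 1) / (2 * log10(f_stop/f_pass))
10^(55.1/10) - 1 = 323592.6569
f_stop/f_pass = 15597.2 / 4446.9 = 3.5074
n = 5.0551 -> ceil = 6

6


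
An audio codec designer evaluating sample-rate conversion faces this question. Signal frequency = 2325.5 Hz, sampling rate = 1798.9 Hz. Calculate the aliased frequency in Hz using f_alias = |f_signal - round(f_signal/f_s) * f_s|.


Compute the nearest integer multiple of fs to the signal:
n = round(2325.5 / 1798.9) = 1
f_alias = |2325.5 - 1 * 1798.9|
        = |2325.5 - 1798.9|
        = 526.6 Hz

526.6


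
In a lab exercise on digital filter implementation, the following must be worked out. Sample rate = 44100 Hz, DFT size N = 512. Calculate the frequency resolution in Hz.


DFT frequency resolution:
df = fs / N
   = 44100 / 512
   = 86.1328 Hz

86.1328 Hz


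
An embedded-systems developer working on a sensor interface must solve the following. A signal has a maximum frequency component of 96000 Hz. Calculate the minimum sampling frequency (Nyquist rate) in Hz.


The Nyquist rate is twice the maximum frequency component.
fs_min = 2 * fmax
      = 2 * 96000
      = 192000 Hz

192000


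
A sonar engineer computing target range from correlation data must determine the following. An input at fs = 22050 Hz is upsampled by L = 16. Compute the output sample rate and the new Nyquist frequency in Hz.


Step 1 — output sample rate after interpolation by L:
fs_out = L * fs_in = 16 * 22050 = 352800 Hz

Step 2 — Nyquist frequency of the output stream:
f_Nyq = fs_out / 2 = 352800 / 2 = 176400.0 Hz

fs_out = 352800 Hz; f_Nyquist = 176400.0 Hz


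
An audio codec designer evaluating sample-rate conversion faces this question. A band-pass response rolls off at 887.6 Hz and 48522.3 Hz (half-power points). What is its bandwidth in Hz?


Bandwidth is the difference of -3dB frequencies:
BW = f_high - f_low
   = 48522.3 - 887.6
   = 47634.7 Hz

47634.7 Hz


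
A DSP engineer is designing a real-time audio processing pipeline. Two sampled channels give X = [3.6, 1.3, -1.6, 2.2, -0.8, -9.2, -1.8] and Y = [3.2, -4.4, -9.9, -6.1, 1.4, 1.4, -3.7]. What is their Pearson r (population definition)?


Pearson correlation coefficient (population):
r = cov(X,Y) / (std(X) * std(Y))
Mean X = -0.9, Mean Y = -2.5857
Cov(X,Y) = -2.201429
Std(X) = 3.871139, Std(Y) = 4.401762
r = -0.1292

-0.1292


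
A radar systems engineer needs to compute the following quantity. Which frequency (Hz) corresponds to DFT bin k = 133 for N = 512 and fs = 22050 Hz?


Frequency of DFT bin k:
f_k = k * fs / N
    = 133 * 22050 / 512
    = 2932650 / 512
    = 5727.832 Hz

5727.832 Hz


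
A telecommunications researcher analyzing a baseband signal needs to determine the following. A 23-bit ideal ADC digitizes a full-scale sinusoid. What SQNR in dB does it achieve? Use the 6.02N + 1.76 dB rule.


Theoretical SNR for a full-scale sinusoid:
SNR = 6.02 * N + 1.76
    = 6.02 * 23 + 1.76
    = 138.46 + 1.76
    = 140.22 dB

140.22 dB


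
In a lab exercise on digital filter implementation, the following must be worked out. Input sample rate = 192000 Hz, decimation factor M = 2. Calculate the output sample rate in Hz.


Decimation reduces the sample rate:
fs_out = fs_in / M
       = 192000 / 2
       = 96000.0 Hz

96000.0 Hz


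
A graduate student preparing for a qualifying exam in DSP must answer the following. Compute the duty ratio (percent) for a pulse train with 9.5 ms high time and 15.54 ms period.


Duty cycle as a percentage:
DC = (t_on / T) * 100
   = (9.5 / 15.54) * 100
   = 0.611326 * 100
   = 61.13 %

61.13 %


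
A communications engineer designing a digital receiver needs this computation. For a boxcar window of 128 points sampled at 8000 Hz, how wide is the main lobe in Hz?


Main lobe width for a rectangular window:
Width = 2 * fs / N
      = 2 * 8000 / 128
      = 16000 / 128
      = 125.0 Hz

125.0 Hz


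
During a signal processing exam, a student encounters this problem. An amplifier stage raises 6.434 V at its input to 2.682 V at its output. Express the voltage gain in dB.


Voltage gain in dB:
G = 20 * log10(Vout / Vin)
  = 20 * log10(2.682 / 6.434)
  = 20 * log10(0.416848)
  = 20 * -0.380022
  = -7.6 dB

-7.6 dB


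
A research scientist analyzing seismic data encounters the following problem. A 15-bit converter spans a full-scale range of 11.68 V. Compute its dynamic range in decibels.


Dynamic range from full-scale to LSB:
V_min = V_max / 2^bits = 11.68 / 2^15
DR = 20 * log10(V_max / V_min)
   = 20 * log10(2^15)
   = 20 * 15 * log10(2)
   = 90.31 dB

90.31 dB


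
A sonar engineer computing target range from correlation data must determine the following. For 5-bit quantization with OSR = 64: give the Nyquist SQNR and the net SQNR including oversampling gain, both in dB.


Step 1 — baseline SQNR at Nyquist:
SQNR_base = 6.02*N + 1.76
          = 6.02*5 + 1.76
          = 31.86 dB

Step 2 — oversampling processing gain:
G = 10*log10(OSR) = 10*log10(64) = 18.06 dB

Step 3 — total:
SQNR_total = 31.86 + 18.06 = 49.92 dB

Base SQNR = 31.86 dB; oversampled SQNR = 49.92 dB


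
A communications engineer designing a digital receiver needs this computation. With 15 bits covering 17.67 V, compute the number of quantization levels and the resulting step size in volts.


Step 1 — number of quantization levels:
L = 2^N = 2^15 = 32768

Step 2 — LSB step size:
delta = Vfs / L
      = 17.67 / 32768
      = 0.00053925 V

Levels = 32768; step size = 0.00053925 V


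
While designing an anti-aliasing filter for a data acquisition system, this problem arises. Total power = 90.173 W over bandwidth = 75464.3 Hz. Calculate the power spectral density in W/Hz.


Power spectral density:
PSD = P / BW
    = 90.173 / 75464.3
    = 0.00119491 W/Hz

0.00119491 W/Hz


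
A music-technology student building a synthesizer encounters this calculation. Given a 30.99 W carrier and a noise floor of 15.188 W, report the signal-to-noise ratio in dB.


SNR in decibels:
SNR = 10 * log10(Ps / Pn)
    = 10 * log10(30.99 / 15.188)
    = 10 * log10(2.0404)
    = 10 * 0.3097
    = 3.1 dB

3.1 dB


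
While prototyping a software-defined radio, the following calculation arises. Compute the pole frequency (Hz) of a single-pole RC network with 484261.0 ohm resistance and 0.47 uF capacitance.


Cutoff frequency of a first-order RC filter:
fc = 1 / (2 * pi * R * C)
C = 0.47 uF = 4.7e-07 F
fc = 1 / (2 * pi * 484261.0 * 4.7e-07)
   = 1 / 1.4300697520188
   = 0.699267 Hz

0.699267 Hz


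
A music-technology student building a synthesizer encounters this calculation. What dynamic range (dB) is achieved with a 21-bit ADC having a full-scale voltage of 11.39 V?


Dynamic range from full-scale to LSB:
V_min = V_max / 2^bits = 11.39 / 2^21
DR = 20 * log10(V_max / V_min)
   = 20 * log10(2^21)
   = 20 * 21 * log10(2)
   = 126.43 dB

126.43 dB


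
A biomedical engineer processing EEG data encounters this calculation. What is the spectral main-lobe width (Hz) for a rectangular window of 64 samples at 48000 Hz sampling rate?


Main lobe width for a rectangular window:
Width = 2 * fs / N
      = 2 * 48000 / 64
      = 96000 / 64
      = 1500.0 Hz

1500.0 Hz


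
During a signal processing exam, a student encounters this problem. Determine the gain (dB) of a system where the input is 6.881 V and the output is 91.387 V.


Voltage gain in dB:
G = 20 * log10(Vout / Vin)
  = 20 * log10(91.387 / 6.881)
  = 20 * log10(13.281064)
  = 20 * 1.123233
  = 22.46 dB

22.46 dB


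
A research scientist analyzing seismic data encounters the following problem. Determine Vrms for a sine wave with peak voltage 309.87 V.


RMS voltage for a sinusoidal waveform:
V_rms = V_peak / sqrt(2)
      = 309.87 / 1.414214
      = 219.111 V

219.111 V


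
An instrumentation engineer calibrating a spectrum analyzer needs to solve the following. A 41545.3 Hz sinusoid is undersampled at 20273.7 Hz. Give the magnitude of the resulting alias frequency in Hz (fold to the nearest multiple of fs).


Compute the nearest integer multiple of fs to the signal:
n = round(41545.3 / 20273.7) = 2
f_alias = |41545.3 - 2 * 20273.7|
        = |41545.3 - 40547.4|
        = 997.9 Hz

997.9


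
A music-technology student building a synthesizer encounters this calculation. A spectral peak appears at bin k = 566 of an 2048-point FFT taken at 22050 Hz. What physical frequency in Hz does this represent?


Frequency of DFT bin k:
f_k = k * fs / N
    = 566 * 22050 / 2048
    = 12480300 / 2048
    = 6093.896 Hz

6093.896 Hz


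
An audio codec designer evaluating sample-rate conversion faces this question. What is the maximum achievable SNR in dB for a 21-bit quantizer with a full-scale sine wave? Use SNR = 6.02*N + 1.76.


Theoretical SNR for a full-scale sinusoid:
SNR = 6.02 * N + 1.76
    = 6.02 * 21 + 1.76
    = 126.42 + 1.76
    = 128.18 dB

128.18 dB


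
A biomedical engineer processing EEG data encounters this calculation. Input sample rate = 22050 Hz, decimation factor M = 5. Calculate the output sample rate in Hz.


Decimation reduces the sample rate:
fs_out = fs_in / M
       = 22050 / 5
       = 4410.0 Hz

4410.0 Hz


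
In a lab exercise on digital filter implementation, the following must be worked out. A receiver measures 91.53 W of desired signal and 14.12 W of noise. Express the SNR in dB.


SNR in decibels:
SNR = 10 * log10(Ps / Pn)
    = 10 * log10(91.53 / 14.12)
    = 10 * log10(6.4823)
    = 10 * 0.8117
    = 8.12 dB

8.12 dB


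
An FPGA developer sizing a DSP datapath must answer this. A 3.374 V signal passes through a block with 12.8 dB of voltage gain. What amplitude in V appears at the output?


Output voltage from dB gain:
V_out = V_in * 10^(gain_dB / 20)
      = 3.374 * 10^(12.8 / 20)
      = 3.374 * 4.365158
      = 14.728 V

14.728 V


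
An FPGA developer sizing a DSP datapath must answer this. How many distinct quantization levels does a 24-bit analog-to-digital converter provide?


Number of quantization levels = 2^N
= 2^24
= 16777216

16777216


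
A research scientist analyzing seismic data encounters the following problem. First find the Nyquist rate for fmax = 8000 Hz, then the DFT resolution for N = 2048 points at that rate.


Step 1 — Nyquist sampling rate:
fs = 2 * fmax = 2 * 8000 = 16000 Hz

Step 2 — DFT bin spacing:
df = fs / N = 16000 / 2048 = 7.8125 Hz

7.8125 Hz


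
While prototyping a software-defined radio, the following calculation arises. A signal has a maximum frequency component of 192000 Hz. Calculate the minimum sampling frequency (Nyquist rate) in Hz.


The Nyquist rate is twice the maximum frequency component.
fs_min = 2 * fmax
      = 2 * 192000
      = 384000 Hz

384000


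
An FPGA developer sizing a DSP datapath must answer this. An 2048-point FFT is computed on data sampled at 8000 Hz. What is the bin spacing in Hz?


DFT frequency resolution:
df = fs / N
   = 8000 / 2048
   = 3.9062 Hz

3.9062 Hz


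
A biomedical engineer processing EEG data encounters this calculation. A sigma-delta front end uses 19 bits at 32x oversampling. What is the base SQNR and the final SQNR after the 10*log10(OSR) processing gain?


Step 1 — baseline SQNR at Nyquist:
SQNR_base = 6.02*N + 1.76
          = 6.02*19 + 1.76
          = 116.14 dB

Step 2 — oversampling processing gain:
G = 10*log10(OSR) = 10*log10(32) = 15.05 dB

Step 3 — total:
SQNR_total = 116.14 + 15.05 = 131.19 dB

Base SQNR = 116.14 dB; oversampled SQNR = 131.19 dB


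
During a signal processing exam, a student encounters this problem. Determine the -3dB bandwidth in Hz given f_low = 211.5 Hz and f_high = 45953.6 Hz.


Bandwidth is the difference of -3dB frequencies:
BW = f_high - f_low
   = 45953.6 - 211.5
   = 45742.1 Hz

45742.1 Hz


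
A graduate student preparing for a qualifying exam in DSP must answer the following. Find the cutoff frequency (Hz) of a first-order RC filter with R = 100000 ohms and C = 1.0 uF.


Cutoff frequency of a first-order RC filter:
fc = 1 / (2 * pi * R * C)
C = 1.0 uF = 1e-06 F
fc = 1 / (2 * pi * 100000 * 1e-06)
   = 1 / 0.62831853071796
   = 1.591549 Hz

1.591549 Hz


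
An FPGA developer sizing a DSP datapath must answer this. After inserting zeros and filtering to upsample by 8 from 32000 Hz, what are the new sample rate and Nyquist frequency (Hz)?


Step 1 — output sample rate after interpolation by L:
fs_out = L * fs_in = 8 * 32000 = 256000 Hz

Step 2 — Nyquist frequency of the output stream:
f_Nyq = fs_out / 2 = 256000 / 2 = 128000.0 Hz

fs_out = 256000 Hz; f_Nyquist = 128000.0 Hz


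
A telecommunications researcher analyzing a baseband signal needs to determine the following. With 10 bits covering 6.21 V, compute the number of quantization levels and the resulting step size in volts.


Step 1 — number of quantization levels:
L = 2^N = 2^10 = 1024

Step 2 — LSB step size:
delta = Vfs / L
      = 6.21 / 1024
      = 0.00606445 V

Levels = 1024; step size = 0.00606445 V


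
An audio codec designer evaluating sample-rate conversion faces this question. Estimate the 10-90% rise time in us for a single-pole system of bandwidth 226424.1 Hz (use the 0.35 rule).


Rise time from bandwidth relationship:
tr = 0.35 / BW
   = 0.35 / 226424.1
   = 1.54577185e-06 s
   = 1.5458 us

1.5458 us


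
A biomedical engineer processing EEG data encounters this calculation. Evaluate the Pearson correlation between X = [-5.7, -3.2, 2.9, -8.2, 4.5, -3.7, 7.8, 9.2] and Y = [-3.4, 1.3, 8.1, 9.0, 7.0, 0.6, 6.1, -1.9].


Pearson correlation coefficient (population):
r = cov(X,Y) / (std(X) * std(Y))
Mean X = 0.45, Mean Y = 3.35
Cov(X,Y) = 1.52875
Std(X) = 6.084612, Std(Y) = 4.475768
r = 0.0561

0.0561


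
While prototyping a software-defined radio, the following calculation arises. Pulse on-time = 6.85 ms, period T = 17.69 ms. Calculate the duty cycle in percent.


Duty cycle as a percentage:
DC = (t_on / T) * 100
   = (6.85 / 17.69) * 100
   = 0.387224 * 100
   = 38.72 %

38.72 %


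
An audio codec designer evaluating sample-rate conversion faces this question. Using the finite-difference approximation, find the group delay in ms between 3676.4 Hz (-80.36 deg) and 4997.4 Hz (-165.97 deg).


Group delay from phase difference:
tau = -d(phi)/d(omega)
d(phi) = -85.61 deg = -1.494176 rad
d(omega) = 2*pi*(4997.4 - 3676.4) = 8300.0878 rad/s
tau = -(-1.494176) / 8300.0878
    = 0.18 ms

0.18 ms


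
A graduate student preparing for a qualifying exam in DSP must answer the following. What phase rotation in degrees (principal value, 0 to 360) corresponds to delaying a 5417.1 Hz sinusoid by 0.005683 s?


Phase shift from frequency and time delay:
phi = 360 * f * t_delay
    = 360 * 5417.1 * 0.005683
    = 11082.74 degrees
    mod 360 = 282.74 degrees

282.74 degrees


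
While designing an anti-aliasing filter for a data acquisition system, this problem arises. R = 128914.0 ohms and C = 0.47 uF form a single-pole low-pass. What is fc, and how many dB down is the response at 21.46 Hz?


Step 1 — cutoff frequency:
fc = 1 / (2*pi*R*C)
C = 0.47 uF = 4.7e-07 F
fc = 1 / (2*pi*128914.0*4.7e-07)
   = 2.62677 Hz

Step 2 — magnitude at f = 21.46 Hz:
|H(f)| = 1 / sqrt(1 + (f/fc)^2)
f/fc = 21.46 / 2.62677 = 8.169729
|H| = 1 / sqrt(1 + 66.744472) = 0.1214963
|H|_dB = 20*log10(0.1214963) = -18.31 dB

fc = 2.62677 Hz; |H(21.46 Hz)| = -18.31 dB


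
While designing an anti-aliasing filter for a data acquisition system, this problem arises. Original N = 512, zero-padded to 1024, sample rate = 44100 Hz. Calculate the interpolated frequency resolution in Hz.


Frequency resolution after zero-padding:
N_padded = 512 * 2 = 1024
df = fs / N_padded
   = 44100 / 1024
   = 43.0664 Hz

43.0664 Hz


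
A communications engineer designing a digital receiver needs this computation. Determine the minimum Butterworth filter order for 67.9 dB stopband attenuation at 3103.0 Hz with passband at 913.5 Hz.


Butterworth filter order formula:
n = log10(10^(A/10) - 1) / (2 * log10(f_stop/f_pass))
10^(67.9/10) - 1 = 6165949.0186
f_stop/f_pass = 3103.0 / 913.5 = 3.3968
n = 6.3927 -> ceil = 7

7


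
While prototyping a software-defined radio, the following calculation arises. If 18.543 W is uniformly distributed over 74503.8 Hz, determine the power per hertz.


Power spectral density:
PSD = P / BW
    = 18.543 / 74503.8
    = 0.00024889 W/Hz

0.00024889 W/Hz


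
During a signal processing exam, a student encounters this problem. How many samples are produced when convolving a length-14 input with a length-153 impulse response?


Linear convolution output length:
L = N + M - 1
  = 14 + 153 - 1
  = 166 samples

166


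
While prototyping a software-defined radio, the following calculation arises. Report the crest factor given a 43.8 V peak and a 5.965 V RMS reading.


Crest factor is the ratio of peak to RMS:
CF = V_peak / V_rms
   = 43.8 / 5.965
   = 7.3428

7.3428


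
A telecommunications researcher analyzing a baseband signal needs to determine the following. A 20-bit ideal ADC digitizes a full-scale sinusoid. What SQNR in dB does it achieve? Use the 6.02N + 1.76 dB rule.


Theoretical SNR for a full-scale sinusoid:
SNR = 6.02 * N + 1.76
    = 6.02 * 20 + 1.76
    = 120.4 + 1.76
    = 122.16 dB

122.16 dB


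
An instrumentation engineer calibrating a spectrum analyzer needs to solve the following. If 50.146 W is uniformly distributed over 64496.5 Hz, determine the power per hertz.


Power spectral density:
PSD = P / BW
    = 50.146 / 64496.5
    = 0.0007775 W/Hz

0.0007775 W/Hz


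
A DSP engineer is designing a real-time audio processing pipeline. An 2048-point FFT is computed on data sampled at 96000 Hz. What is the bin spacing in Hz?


DFT frequency resolution:
df = fs / N
   = 96000 / 2048
   = 46.875 Hz

46.875 Hz


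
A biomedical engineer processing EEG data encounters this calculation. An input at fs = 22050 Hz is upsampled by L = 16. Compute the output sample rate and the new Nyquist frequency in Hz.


Step 1 — output sample rate after interpolation by L:
fs_out = L * fs_in = 16 * 22050 = 352800 Hz

Step 2 — Nyquist frequency of the output stream:
f_Nyq = fs_out / 2 = 352800 / 2 = 176400.0 Hz

fs_out = 352800 Hz; f_Nyquist = 176400.0 Hz


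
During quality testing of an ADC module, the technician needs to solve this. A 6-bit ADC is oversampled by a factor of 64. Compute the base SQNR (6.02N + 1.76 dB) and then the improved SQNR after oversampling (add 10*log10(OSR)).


Step 1 — baseline SQNR at Nyquist:
SQNR_base = 6.02*N + 1.76
          = 6.02*6 + 1.76
          = 37.88 dB

Step 2 — oversampling processing gain:
G = 10*log10(OSR) = 10*log10(64) = 18.06 dB

Step 3 — total:
SQNR_total = 37.88 + 18.06 = 55.94 dB

Base SQNR = 37.88 dB; oversampled SQNR = 55.94 dB


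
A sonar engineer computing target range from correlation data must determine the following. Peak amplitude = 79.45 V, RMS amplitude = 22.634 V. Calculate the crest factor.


Crest factor is the ratio of peak to RMS:
CF = V_peak / V_rms
   = 79.45 / 22.634
   = 3.5102

3.5102


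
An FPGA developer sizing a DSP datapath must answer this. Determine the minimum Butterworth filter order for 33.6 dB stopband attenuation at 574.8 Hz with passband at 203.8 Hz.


Butterworth filter order formula:
n = log10(10^(A/10) - 1) / (2 * log10(f_stop/f_pass))
10^(33.6/10) - 1 = 2289.8677
f_stop/f_pass = 574.8 / 203.8 = 2.8204
n = 3.7305 -> ceil = 4

4


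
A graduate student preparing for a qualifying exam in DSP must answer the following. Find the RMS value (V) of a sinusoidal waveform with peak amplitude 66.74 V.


RMS voltage for a sinusoidal waveform:
V_rms = V_peak / sqrt(2)
      = 66.74 / 1.414214
      = 47.192 V

47.192 V


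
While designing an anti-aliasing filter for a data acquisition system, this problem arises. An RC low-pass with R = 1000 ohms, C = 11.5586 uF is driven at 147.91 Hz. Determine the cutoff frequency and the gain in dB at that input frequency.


Step 1 — cutoff frequency:
fc = 1 / (2*pi*R*C)
C = 11.5586 uF = 1.15586e-05 F
fc = 1 / (2*pi*1000*1.15586e-05)
   = 13.7694 Hz

Step 2 — magnitude at f = 147.91 Hz:
|H(f)| = 1 / sqrt(1 + (f/fc)^2)
f/fc = 147.91 / 13.7694 = 10.741935
|H| = 1 / sqrt(1 + 115.389168) = 0.0926923
|H|_dB = 20*log10(0.0926923) = -20.66 dB

fc = 13.7694 Hz; |H(147.91 Hz)| = -20.66 dB


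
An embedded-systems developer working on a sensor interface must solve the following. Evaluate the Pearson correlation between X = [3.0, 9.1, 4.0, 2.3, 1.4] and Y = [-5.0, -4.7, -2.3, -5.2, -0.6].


Pearson correlation coefficient (population):
r = cov(X,Y) / (std(X) * std(Y))
Mean X = 3.96, Mean Y = -3.56
Cov(X,Y) = -1.8564
Std(X) = 2.707471, Std(Y) = 1.811739
r = -0.3785

-0.3785


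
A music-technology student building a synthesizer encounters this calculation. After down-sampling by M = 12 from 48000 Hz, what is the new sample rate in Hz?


Decimation reduces the sample rate:
fs_out = fs_in / M
       = 48000 / 12
       = 4000.0 Hz

4000.0 Hz


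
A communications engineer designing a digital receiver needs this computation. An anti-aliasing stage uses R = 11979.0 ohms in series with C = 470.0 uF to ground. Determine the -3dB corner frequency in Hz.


Cutoff frequency of a first-order RC filter:
fc = 1 / (2 * pi * R * C)
C = 470.0 uF = 0.00047 F
fc = 1 / (2 * pi * 11979.0 * 0.00047)
   = 1 / 35.375150093511
   = 0.028268 Hz

0.028268 Hz


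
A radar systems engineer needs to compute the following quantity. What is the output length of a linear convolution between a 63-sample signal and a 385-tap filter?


Linear convolution output length:
L = N + M - 1
  = 63 + 385 - 1
  = 447 samples

447


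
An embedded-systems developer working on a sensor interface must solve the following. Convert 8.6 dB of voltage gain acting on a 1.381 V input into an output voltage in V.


Output voltage from dB gain:
V_out = V_in * 10^(gain_dB / 20)
      = 1.381 * 10^(8.6 / 20)
      = 1.381 * 2.691535
      = 3.717 V

3.717 V


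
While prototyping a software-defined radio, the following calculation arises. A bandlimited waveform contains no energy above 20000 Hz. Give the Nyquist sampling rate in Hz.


The Nyquist rate is twice the maximum frequency component.
fs_min = 2 * fmax
      = 2 * 20000
      = 40000 Hz

40000


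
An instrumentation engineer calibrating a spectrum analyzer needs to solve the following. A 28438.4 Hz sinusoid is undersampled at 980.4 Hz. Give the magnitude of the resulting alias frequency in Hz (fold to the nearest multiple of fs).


Compute the nearest integer multiple of fs to the signal:
n = round(28438.4 / 980.4) = 29
f_alias = |28438.4 - 29 * 980.4|
        = |28438.4 - 28431.6|
        = 6.8 Hz

6.8


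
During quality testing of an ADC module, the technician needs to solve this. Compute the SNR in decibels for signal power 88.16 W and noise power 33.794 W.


SNR in decibels:
SNR = 10 * log10(Ps / Pn)
    = 10 * log10(88.16 / 33.794)
    = 10 * log10(2.6087)
    = 10 * 0.4164
    = 4.16 dB

4.16 dB


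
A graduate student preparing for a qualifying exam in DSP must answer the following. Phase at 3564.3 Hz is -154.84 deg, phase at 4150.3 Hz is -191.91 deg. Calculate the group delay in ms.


Group delay from phase difference:
tau = -d(phi)/d(omega)
d(phi) = -37.07 deg = -0.646994 rad
d(omega) = 2*pi*(4150.3 - 3564.3) = 3681.9466 rad/s
tau = -(-0.646994) / 3681.9466
    = 0.1757 ms

0.1757 ms


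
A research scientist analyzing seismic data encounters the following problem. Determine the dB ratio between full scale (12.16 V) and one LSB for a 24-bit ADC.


Dynamic range from full-scale to LSB:
V_min = V_max / 2^bits = 12.16 / 2^24
DR = 20 * log10(V_max / V_min)
   = 20 * log10(2^24)
   = 20 * 24 * log10(2)
   = 144.49 dB

144.49 dB


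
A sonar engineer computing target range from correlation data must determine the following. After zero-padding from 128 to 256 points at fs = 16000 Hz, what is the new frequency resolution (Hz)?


Frequency resolution after zero-padding:
N_padded = 128 * 2 = 256
df = fs / N_padded
   = 16000 / 256
   = 62.5 Hz

62.5 Hz


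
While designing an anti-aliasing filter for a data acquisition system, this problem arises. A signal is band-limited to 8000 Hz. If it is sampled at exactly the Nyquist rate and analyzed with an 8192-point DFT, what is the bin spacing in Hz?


Step 1 — Nyquist sampling rate:
fs = 2 * fmax = 2 * 8000 = 16000 Hz

Step 2 — DFT bin spacing:
df = fs / N = 16000 / 8192 = 1.9531 Hz

1.9531 Hz


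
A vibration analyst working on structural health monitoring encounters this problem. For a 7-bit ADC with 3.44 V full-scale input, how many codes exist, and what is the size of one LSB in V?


Step 1 — number of quantization levels:
L = 2^N = 2^7 = 128

Step 2 — LSB step size:
delta = Vfs / L
      = 3.44 / 128
      = 0.026875 V

Levels = 128; step size = 0.026875 V


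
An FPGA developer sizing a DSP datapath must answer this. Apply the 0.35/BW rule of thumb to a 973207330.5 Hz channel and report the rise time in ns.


Rise time from bandwidth relationship:
tr = 0.35 / BW
   = 0.35 / 973207330.5
   = 3.596355977e-10 s
   = 0.3596 ns

0.3596 ns


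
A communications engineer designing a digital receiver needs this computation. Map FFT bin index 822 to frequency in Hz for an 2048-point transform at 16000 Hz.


Frequency of DFT bin k:
f_k = k * fs / N
    = 822 * 16000 / 2048
    = 13152000 / 2048
    = 6421.875 Hz

6421.875 Hz


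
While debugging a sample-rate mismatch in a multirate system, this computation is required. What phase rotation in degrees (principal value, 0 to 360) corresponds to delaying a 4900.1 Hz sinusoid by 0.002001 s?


Phase shift from frequency and time delay:
phi = 360 * f * t_delay
    = 360 * 4900.1 * 0.002001
    = 3529.84 degrees
    mod 360 = 289.84 degrees

289.84 degrees


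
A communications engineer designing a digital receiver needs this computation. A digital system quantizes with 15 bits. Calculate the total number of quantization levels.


Number of quantization levels = 2^N
= 2^15
= 32768

32768


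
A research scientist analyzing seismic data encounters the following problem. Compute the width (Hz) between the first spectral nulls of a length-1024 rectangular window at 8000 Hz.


Main lobe width for a rectangular window:
Width = 2 * fs / N
      = 2 * 8000 / 1024
      = 16000 / 1024
      = 15.625 Hz

15.625 Hz


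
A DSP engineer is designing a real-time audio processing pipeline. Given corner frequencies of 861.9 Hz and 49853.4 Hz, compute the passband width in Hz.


Bandwidth is the difference of -3dB frequencies:
BW = f_high - f_low
   = 49853.4 - 861.9
   = 48991.5 Hz

48991.5 Hz


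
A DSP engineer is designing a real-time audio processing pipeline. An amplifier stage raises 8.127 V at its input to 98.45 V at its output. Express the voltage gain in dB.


Voltage gain in dB:
G = 20 * log10(Vout / Vin)
  = 20 * log10(98.45 / 8.127)
  = 20 * log10(12.113941)
  = 20 * 1.083285
  = 21.67 dB

21.67 dB


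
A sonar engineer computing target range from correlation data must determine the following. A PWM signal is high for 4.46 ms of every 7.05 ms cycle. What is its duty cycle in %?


Duty cycle as a percentage:
DC = (t_on / T) * 100
   = (4.46 / 7.05) * 100
   = 0.632624 * 100
   = 63.26 %

63.26 %


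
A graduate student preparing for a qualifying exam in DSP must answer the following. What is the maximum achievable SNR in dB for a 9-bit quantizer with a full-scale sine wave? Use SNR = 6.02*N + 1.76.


Theoretical SNR for a full-scale sinusoid:
SNR = 6.02 * N + 1.76
    = 6.02 * 9 + 1.76
    = 54.18 + 1.76
    = 55.94 dB

55.94 dB


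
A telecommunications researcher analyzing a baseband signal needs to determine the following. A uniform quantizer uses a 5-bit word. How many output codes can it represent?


Number of quantization levels = 2^N
= 2^5
= 32

32


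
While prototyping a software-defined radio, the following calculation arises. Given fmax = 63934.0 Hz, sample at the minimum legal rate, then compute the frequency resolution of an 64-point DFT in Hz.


Step 1 — Nyquist sampling rate:
fs = 2 * fmax = 2 * 63934.0 = 127868.0 Hz

Step 2 — DFT bin spacing:
df = fs / N = 127868.0 / 64 = 1997.9375 Hz

1997.9375 Hz


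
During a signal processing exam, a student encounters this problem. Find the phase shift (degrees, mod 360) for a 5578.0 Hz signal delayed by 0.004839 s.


Phase shift from frequency and time delay:
phi = 360 * f * t_delay
    = 360 * 5578.0 * 0.004839
    = 9717.1 degrees
    mod 360 = 357.1 degrees

357.1 degrees


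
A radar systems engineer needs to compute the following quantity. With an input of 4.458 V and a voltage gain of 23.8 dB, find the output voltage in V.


Output voltage from dB gain:
V_out = V_in * 10^(gain_dB / 20)
      = 4.458 * 10^(23.8 / 20)
      = 4.458 * 15.488166
      = 69.0462 V

69.0462 V


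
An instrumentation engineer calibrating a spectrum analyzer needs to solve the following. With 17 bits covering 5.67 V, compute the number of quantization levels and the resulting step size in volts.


Step 1 — number of quantization levels:
L = 2^N = 2^17 = 131072

Step 2 — LSB step size:
delta = Vfs / L
      = 5.67 / 131072
      = 4.326e-05 V

Levels = 131072; step size = 4.326e-05 V


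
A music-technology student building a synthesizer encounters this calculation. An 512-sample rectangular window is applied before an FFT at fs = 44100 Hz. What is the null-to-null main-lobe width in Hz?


Main lobe width for a rectangular window:
Width = 2 * fs / N
      = 2 * 44100 / 512
      = 88200 / 512
      = 172.266 Hz

172.266 Hz


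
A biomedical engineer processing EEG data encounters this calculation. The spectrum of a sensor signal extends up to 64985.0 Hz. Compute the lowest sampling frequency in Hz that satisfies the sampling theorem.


The Nyquist rate is twice the maximum frequency component.
fs_min = 2 * fmax
      = 2 * 64985.0
      = 129970.0 Hz

129970.0


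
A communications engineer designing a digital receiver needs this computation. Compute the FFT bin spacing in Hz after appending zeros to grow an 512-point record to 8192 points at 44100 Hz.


Frequency resolution after zero-padding:
N_padded = 512 * 16 = 8192
df = fs / N_padded
   = 44100 / 8192
   = 5.3833 Hz

5.3833 Hz


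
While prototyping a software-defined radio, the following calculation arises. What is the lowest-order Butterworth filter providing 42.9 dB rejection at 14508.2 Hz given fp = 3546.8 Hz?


Butterworth filter order formula:
n = log10(10^(A/10) - 1) / (2 * log10(f_stop/f_pass))
10^(42.9/10) - 1 = 19497.446
f_stop/f_pass = 14508.2 / 3546.8 = 4.0905
n = 3.5062 -> ceil = 4

4


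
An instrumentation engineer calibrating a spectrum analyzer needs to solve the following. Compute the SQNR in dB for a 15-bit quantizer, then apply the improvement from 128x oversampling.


Step 1 — baseline SQNR at Nyquist:
SQNR_base = 6.02*N + 1.76
          = 6.02*15 + 1.76
          = 92.06 dB

Step 2 — oversampling processing gain:
G = 10*log10(OSR) = 10*log10(128) = 21.07 dB

Step 3 — total:
SQNR_total = 92.06 + 21.07 = 113.13 dB

Base SQNR = 92.06 dB; oversampled SQNR = 113.13 dB


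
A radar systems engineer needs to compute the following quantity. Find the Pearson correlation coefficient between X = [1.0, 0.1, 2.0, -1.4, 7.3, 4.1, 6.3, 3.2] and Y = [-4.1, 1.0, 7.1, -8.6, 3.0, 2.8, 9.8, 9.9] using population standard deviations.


Pearson correlation coefficient (population):
r = cov(X,Y) / (std(X) * std(Y))
Mean X = 2.825, Mean Y = 2.6125
Cov(X,Y) = 11.249688
Std(X) = 2.809693, Std(Y) = 6.108076
r = 0.6555

0.6555


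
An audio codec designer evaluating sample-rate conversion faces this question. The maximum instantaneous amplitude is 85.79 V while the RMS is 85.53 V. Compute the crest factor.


Crest factor is the ratio of peak to RMS:
CF = V_peak / V_rms
   = 85.79 / 85.53
   = 1.003

1.003


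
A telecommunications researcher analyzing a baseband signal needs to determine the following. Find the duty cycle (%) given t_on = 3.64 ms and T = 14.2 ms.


Duty cycle as a percentage:
DC = (t_on / T) * 100
   = (3.64 / 14.2) * 100
   = 0.256338 * 100
   = 25.63 %

25.63 %


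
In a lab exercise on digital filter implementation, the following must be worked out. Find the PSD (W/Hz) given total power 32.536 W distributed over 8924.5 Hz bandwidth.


Power spectral density:
PSD = P / BW
    = 32.536 / 8924.5
    = 0.00364569 W/Hz

0.00364569 W/Hz


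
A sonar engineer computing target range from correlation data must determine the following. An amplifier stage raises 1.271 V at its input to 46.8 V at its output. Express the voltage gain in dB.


Voltage gain in dB:
G = 20 * log10(Vout / Vin)
  = 20 * log10(46.8 / 1.271)
  = 20 * log10(36.8214)
  = 20 * 1.5661
  = 31.32 dB

31.32 dB


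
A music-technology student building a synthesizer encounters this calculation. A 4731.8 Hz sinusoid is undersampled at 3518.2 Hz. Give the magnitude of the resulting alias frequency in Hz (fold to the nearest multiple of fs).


Compute the nearest integer multiple of fs to the signal:
n = round(4731.8 / 3518.2) = 1
f_alias = |4731.8 - 1 * 3518.2|
        = |4731.8 - 3518.2|
        = 1213.6 Hz

1213.6


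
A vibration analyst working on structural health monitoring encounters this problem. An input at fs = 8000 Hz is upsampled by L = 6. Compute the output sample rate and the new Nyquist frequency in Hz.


Step 1 — output sample rate after interpolation by L:
fs_out = L * fs_in = 6 * 8000 = 48000 Hz

Step 2 — Nyquist frequency of the output stream:
f_Nyq = fs_out / 2 = 48000 / 2 = 24000.0 Hz

fs_out = 48000 Hz; f_Nyquist = 24000.0 Hz


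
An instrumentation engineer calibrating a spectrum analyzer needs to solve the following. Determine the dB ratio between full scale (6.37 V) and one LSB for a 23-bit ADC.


Dynamic range from full-scale to LSB:
V_min = V_max / 2^bits = 6.37 / 2^23
DR = 20 * log10(V_max / V_min)
   = 20 * log10(2^23)
   = 20 * 23 * log10(2)
   = 138.47 dB

138.47 dB


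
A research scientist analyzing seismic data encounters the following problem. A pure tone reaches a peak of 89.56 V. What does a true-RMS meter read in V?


RMS voltage for a sinusoidal waveform:
V_rms = V_peak / sqrt(2)
      = 89.56 / 1.414214
      = 63.328 V

63.328 V


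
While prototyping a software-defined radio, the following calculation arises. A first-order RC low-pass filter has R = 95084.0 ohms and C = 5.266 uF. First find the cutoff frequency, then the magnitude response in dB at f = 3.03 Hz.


Step 1 — cutoff frequency:
fc = 1 / (2*pi*R*C)
C = 5.266 uF = 5.266e-06 F
fc = 1 / (2*pi*95084.0*5.266e-06)
   = 0.317857 Hz

Step 2 — magnitude at f = 3.03 Hz:
|H(f)| = 1 / sqrt(1 + (f/fc)^2)
f/fc = 3.03 / 0.317857 = 9.532589
|H| = 1 / sqrt(1 + 90.870253) = 0.1043308
|H|_dB = 20*log10(0.1043308) = -19.63 dB

fc = 0.317857 Hz; |H(3.03 Hz)| = -19.63 dB


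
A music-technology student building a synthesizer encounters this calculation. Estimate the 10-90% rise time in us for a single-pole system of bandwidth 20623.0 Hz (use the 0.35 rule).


Rise time from bandwidth relationship:
tr = 0.35 / BW
   = 0.35 / 20623.0
   = 1.697134268e-05 s
   = 16.9713 us

16.9713 us


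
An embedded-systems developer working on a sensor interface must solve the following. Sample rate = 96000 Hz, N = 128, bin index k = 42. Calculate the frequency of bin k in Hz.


Frequency of DFT bin k:
f_k = k * fs / N
    = 42 * 96000 / 128
    = 4032000 / 128
    = 31500.0 Hz

31500.0 Hz


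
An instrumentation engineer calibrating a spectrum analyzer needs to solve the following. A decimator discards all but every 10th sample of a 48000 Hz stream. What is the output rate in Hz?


Decimation reduces the sample rate:
fs_out = fs_in / M
       = 48000 / 10
       = 4800.0 Hz

4800.0 Hz


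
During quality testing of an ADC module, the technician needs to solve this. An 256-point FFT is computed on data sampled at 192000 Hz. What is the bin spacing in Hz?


DFT frequency resolution:
df = fs / N
   = 192000 / 256
   = 750.0 Hz

750.0 Hz


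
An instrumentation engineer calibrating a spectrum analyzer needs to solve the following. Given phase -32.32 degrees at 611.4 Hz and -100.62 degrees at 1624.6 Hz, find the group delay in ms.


Group delay from phase difference:
tau = -d(phi)/d(omega)
d(phi) = -68.3 deg = -1.19206 rad
d(omega) = 2*pi*(1624.6 - 611.4) = 6366.1234 rad/s
tau = -(-1.19206) / 6366.1234
    = 0.1873 ms

0.1873 ms
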